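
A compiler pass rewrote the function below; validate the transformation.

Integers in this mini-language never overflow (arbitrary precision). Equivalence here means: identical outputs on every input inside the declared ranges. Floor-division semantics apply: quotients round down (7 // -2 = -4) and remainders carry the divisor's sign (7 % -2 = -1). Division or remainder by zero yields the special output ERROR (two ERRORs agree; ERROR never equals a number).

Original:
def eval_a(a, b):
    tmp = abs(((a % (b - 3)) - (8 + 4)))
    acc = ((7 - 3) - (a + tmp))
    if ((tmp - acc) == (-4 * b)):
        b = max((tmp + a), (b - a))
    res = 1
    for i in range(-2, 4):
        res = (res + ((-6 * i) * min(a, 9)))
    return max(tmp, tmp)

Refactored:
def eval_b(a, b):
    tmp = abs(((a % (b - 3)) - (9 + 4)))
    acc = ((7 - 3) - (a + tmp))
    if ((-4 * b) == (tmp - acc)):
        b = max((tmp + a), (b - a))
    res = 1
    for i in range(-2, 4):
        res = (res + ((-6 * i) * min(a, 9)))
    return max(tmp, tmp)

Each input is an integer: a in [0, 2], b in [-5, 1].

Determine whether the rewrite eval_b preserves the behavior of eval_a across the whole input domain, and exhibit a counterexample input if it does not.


Take a=0, b=-5.
eval_a: tmp = 12; acc = -8; ((tmp - acc) == (-4 * b)) -> true; b = 12; res = 1; [i=-2]; res = 1; [i=-1]; res = 1; [i=0]; res = 1; [i=1]; res = 1; [i=2]; res = 1; [i=3]; res = 1; return 12
eval_b: tmp = 13; acc = -9; ((-4 * b) == (tmp - acc)) -> false; res = 1; [i=-2]; res = 1; [i=-1]; res = 1; [i=0]; res = 1; [i=1]; res = 1; [i=2]; res = 1; [i=3]; res = 1; return 13
12 vs 13 — the two versions disagree here.
verdict: not equivalent; witness: a=0, b=-5


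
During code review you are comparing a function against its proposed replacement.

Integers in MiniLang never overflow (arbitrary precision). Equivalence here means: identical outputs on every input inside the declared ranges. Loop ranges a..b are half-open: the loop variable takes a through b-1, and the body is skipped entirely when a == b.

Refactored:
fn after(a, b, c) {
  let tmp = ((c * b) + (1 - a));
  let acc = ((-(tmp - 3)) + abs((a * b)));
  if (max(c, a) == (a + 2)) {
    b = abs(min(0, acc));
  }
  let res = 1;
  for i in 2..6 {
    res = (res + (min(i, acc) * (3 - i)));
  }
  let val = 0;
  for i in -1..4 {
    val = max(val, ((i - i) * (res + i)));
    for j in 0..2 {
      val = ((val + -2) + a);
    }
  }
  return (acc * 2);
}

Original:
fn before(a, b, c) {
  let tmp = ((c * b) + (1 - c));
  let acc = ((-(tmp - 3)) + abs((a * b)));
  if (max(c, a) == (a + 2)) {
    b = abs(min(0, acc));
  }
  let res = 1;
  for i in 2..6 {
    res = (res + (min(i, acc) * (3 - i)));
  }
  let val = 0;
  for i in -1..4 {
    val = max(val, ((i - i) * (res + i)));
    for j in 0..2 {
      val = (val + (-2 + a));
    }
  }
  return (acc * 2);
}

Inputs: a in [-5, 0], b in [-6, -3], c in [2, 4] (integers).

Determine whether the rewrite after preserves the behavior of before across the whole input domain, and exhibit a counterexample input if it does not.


Take a=-5, b=-6, c=2.
before: tmp := -13 | acc := 46 | (max(c, a) == (a + 2)): false | res := 1 | iter i=2: | res := 3 | iter i=3: | res := 3 | iter i=4: | res := -1 | iter i=5: | res := -11 | val := 0 | iter i=-1: | val := 0 | iter j=0: | val := -7 | iter j=1: | val := -14 | iter i=0: | val := 0 | iter j=0: | val := -7 | iter j=1: | val := -14 | iter i=1: | val := 0 | iter j=0: | val := -7 | iter j=1: | val := -14 | iter i=2: | val := 0 | iter j=0: | val := -7 | iter j=1: | val := -14 | iter i=3: | val := 0 | iter j=0: | val := -7 | iter j=1: | val := -14 | result 92
after: tmp := -6 | acc := 39 | (max(c, a) == (a + 2)): false | res := 1 | iter i=2: | res := 3 | iter i=3: | res := 3 | iter i=4: | res := -1 | iter i=5: | res := -11 | val := 0 | iter i=-1: | val := 0 | iter j=0: | val := -7 | iter j=1: | val := -14 | iter i=0: | val := 0 | iter j=0: | val := -7 | iter j=1: | val := -14 | iter i=1: | val := 0 | iter j=0: | val := -7 | iter j=1: | val := -14 | iter i=2: | val := 0 | iter j=0: | val := -7 | iter j=1: | val := -14 | iter i=3: | val := 0 | iter j=0: | val := -7 | iter j=1: | val := -14 | result 78
92 != 78, so the rewrite changes behavior.
verdict: not equivalent; witness: a=-5, b=-6, c=2


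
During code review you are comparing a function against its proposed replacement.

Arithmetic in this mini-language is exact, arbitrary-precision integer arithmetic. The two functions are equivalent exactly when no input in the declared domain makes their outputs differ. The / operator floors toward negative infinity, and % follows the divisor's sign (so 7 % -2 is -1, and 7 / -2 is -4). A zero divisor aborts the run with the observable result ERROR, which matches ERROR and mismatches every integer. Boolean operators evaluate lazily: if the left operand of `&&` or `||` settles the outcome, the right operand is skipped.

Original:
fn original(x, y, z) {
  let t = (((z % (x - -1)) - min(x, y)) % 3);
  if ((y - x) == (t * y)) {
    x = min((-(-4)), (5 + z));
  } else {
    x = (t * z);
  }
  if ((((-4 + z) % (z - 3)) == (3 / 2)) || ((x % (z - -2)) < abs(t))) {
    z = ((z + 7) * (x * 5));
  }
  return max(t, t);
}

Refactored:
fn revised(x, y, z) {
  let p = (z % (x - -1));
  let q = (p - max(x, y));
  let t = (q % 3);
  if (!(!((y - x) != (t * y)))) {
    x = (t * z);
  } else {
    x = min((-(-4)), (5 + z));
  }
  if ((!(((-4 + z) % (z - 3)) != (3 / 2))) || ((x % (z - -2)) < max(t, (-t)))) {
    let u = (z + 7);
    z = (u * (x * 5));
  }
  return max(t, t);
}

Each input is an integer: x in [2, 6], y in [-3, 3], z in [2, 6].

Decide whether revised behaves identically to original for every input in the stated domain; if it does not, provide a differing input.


Evaluate both at x=2, y=-3, z=2.
original: t = 2; ((y - x) == (t * y)) -> false; x = 4; ((((-4 + z) % (z - 3)) == (3 / 2)) || ((x % (z - -2)) < abs(t))) -> true; z = 180; return 2
revised: p = 2; q = 0; t = 0; (!(!((y - x) != (t * y)))) -> true; x = 0; ((!(((-4 + z) % (z - 3)) != (3 / 2))) || ((x % (z - -2)) < max(t, (-t)))) -> false; return 0
2 vs 0 — the two versions disagree here.
verdict: not equivalent; witness: x=2, y=-3, z=2


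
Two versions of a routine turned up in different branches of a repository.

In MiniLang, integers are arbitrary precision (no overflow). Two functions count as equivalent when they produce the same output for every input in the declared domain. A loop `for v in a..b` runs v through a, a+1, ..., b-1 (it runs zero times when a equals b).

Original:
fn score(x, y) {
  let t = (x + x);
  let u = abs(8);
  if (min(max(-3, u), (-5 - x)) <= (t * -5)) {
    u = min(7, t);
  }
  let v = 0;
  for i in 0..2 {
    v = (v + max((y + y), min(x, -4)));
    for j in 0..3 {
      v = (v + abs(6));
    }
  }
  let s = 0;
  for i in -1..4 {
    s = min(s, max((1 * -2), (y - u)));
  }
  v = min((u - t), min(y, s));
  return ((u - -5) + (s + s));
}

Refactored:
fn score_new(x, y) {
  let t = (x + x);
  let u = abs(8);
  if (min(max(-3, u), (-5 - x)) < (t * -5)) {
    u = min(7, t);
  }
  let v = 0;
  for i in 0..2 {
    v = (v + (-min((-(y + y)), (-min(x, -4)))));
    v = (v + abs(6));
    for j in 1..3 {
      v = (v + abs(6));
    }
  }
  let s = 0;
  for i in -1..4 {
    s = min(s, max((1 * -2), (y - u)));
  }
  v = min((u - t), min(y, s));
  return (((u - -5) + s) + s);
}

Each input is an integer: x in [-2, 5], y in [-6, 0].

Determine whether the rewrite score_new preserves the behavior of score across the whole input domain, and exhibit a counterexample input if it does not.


Although `(min(max(-3, u), (-5 - x)) <= (t * -5))` became `(min(max(-3, u), (-5 - x)) < (t * -5))`, no input in the stated domain can expose it; all 56 inputs agree.
verdict: equivalent


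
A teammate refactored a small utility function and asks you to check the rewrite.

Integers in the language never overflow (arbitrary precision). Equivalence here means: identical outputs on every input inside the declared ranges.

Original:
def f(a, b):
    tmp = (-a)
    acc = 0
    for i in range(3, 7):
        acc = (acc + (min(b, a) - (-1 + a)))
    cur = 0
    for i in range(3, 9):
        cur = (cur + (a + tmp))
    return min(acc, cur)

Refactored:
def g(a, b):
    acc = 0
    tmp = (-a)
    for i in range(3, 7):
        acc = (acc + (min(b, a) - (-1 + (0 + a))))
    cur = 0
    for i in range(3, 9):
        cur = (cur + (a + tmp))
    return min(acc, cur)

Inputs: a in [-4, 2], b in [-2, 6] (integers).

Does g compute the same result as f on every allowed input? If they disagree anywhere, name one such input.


Behavior is preserved: although constant usage differs; and arithmetic usage differs, the outputs never diverge.
As a probe, take a=1, b=3: f runs tmp = -1; acc = 0; [i=3]; acc = 1; [i=4]; acc = 2; [i=5]; acc = 3; [i=6]; acc = 4; cur = 0; [i=3]; cur = 0; [i=4]; cur = 0; [i=5]; cur = 0; [i=6]; cur = 0; [i=7]; cur = 0; [i=8]; cur = 0; return 0; g runs acc = 0; tmp = -1; [i=3]; acc = 1; [i=4]; acc = 2; [i=5]; acc = 3; [i=6]; acc = 4; cur = 0; [i=3]; cur = 0; [i=4]; cur = 0; [i=5]; cur = 0; [i=6]; cur = 0; [i=7]; cur = 0; [i=8]; cur = 0; return 0; both end at 0.
Checked all 63 inputs in the declared domain: the outputs agree on every one.
verdict: equivalent


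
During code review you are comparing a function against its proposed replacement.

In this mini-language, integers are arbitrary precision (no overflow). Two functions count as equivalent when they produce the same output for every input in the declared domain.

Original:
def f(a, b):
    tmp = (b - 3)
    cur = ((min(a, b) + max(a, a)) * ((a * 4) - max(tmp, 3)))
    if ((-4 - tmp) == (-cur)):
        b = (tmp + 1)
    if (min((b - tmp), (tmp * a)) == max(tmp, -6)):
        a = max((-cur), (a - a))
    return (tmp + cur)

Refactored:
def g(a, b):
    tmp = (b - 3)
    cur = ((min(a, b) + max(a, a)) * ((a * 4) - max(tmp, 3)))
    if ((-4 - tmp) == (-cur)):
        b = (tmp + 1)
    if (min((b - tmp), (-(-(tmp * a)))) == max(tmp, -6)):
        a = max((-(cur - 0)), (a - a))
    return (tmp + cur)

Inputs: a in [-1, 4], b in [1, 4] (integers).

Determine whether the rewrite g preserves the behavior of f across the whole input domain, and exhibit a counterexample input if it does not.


This is a faithful refactor — arithmetic usage differs, constant usage differs, but the computed results match everywhere.
Spot check at a=1, b=2 — f: tmp=-1, then cur=2, then ((-4 - tmp) == (-cur)) is false, then (min((b - tmp), (tmp * a)) == max(tmp, -6)) is true, then a=0, then returns 1. g: tmp=-1, then cur=2, then ((-4 - tmp) == (-cur)) is false, then (min((b - tmp), (-(-(tmp * a)))) == max(tmp, -6)) is true, then a=0, then returns 1. Both give 1.
Sweeping the whole domain (24 inputs) finds no disagreement.
verdict: equivalent


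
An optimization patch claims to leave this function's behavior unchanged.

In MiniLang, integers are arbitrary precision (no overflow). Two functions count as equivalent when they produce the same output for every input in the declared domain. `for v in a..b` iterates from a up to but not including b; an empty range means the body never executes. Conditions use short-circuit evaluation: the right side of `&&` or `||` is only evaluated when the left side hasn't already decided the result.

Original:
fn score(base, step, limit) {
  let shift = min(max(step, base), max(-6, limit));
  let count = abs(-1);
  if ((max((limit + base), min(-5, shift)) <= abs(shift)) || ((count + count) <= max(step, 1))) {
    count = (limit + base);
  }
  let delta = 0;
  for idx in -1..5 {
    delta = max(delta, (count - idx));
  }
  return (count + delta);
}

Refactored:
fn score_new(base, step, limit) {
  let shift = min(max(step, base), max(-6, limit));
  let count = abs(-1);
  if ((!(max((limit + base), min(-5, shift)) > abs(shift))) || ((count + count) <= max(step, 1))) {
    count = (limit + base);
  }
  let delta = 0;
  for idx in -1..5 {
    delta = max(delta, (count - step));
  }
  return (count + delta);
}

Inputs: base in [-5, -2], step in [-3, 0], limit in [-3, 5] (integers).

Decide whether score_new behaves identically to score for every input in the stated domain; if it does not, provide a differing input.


Evaluate both at base=-5, step=-3, limit=3.
score: shift = -3; count = 1; ((max((limit + base), min(-5, shift)) <= abs(shift)) || ((count + count) <= max(step, 1))) -> true; count = -2; delta = 0; [idx=-1]; delta = 0; [idx=0]; delta = 0; [idx=1]; delta = 0; [idx=2]; delta = 0; [idx=3]; delta = 0; [idx=4]; delta = 0; return -2
score_new: shift = -3; count = 1; ((!(max((limit + base), min(-5, shift)) > abs(shift))) || ((count + count) <= max(step, 1))) -> true; count = -2; delta = 0; [idx=-1]; delta = 1; [idx=0]; delta = 1; [idx=1]; delta = 1; [idx=2]; delta = 1; [idx=3]; delta = 1; [idx=4]; delta = 1; return -1
-2 against -1: the behavior changed.
verdict: not equivalent; witness: base=-5, step=-3, limit=3


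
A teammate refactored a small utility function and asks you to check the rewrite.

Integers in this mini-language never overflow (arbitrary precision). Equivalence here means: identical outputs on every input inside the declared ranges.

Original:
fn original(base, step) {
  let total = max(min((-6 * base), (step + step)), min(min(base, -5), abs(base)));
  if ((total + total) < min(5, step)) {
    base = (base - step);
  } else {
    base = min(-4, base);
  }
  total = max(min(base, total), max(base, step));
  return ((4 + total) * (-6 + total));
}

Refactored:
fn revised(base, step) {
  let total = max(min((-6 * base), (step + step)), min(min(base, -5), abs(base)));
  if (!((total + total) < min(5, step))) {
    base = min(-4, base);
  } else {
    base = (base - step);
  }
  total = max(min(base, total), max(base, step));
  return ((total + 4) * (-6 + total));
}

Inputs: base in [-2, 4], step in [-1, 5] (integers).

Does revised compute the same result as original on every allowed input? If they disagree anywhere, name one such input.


Changes here: boolean connective usage differs; the full 49-point sweep finds no disagreement.
verdict: equivalent


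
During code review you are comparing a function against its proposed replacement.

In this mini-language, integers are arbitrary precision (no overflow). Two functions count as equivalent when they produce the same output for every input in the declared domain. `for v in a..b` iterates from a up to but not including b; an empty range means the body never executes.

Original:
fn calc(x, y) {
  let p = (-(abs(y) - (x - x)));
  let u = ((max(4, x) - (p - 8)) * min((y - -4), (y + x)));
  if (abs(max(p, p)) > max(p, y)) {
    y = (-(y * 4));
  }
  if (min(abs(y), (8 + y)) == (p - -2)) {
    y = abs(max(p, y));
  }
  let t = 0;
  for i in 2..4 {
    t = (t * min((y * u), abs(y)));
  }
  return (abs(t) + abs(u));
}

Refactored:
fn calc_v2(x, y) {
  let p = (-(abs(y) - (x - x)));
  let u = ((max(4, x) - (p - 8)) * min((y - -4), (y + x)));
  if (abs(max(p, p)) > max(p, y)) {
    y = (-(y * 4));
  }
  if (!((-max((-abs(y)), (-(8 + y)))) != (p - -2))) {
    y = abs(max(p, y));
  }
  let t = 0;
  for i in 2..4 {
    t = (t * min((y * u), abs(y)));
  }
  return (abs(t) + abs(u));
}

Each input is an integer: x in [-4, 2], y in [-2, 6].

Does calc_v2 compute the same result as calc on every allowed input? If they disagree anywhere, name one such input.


This is a faithful refactor — min/max/abs usage differs, plus boolean connective usage differs, plus comparison usage differs, but the computed results match everywhere.
One worked example (x=1, y=5) — calc: p=-5, then u=102, then (abs(max(p, p)) > max(p, y)) is false, then (min(abs(y), (8 + y)) == (p - -2)) is false, then t=0, then (i=2), then t=0, then (i=3), then t=0, then returns 102; calc_v2: p=-5, then u=102, then (abs(max(p, p)) > max(p, y)) is false, then (!((-max((-abs(y)), (-(8 + y)))) != (p - -2))) is false, then t=0, then (i=2), then t=0, then (i=3), then t=0, then returns 102; agreement on 102.
An exhaustive pass over the 63 declared inputs shows identical outputs.
verdict: equivalent


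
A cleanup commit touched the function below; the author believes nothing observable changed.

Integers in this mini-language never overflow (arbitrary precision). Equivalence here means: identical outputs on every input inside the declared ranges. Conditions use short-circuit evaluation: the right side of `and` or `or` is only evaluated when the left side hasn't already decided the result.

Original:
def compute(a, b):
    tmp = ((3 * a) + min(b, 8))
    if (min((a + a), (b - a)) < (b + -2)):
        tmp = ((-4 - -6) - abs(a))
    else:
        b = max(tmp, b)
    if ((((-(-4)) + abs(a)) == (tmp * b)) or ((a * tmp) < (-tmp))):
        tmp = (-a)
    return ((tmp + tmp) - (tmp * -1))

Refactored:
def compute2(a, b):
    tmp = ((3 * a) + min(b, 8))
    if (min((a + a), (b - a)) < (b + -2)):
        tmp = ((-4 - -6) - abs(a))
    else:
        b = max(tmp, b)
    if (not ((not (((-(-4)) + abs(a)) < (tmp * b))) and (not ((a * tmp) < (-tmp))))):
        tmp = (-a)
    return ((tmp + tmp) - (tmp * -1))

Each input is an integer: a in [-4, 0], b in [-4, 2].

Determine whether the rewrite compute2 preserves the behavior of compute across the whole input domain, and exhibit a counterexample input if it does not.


These are not equivalent — on a=-4, b=-4 the outputs split (12 vs -6).
compute: tmp := -16 | (min((a + a), (b - a)) < (b + -2)): true | tmp := -2 | ((((-(-4)) + abs(a)) == (tmp * b)) or ((a * tmp) < (-tmp))): true | tmp := 4 | result 12
compute2: tmp := -16 | (min((a + a), (b - a)) < (b + -2)): true | tmp := -2 | (not ((not (((-(-4)) + abs(a)) < (tmp * b))) and (not ((a * tmp) < (-tmp))))): false | result -6
verdict: not equivalent; witness: a=-4, b=-4


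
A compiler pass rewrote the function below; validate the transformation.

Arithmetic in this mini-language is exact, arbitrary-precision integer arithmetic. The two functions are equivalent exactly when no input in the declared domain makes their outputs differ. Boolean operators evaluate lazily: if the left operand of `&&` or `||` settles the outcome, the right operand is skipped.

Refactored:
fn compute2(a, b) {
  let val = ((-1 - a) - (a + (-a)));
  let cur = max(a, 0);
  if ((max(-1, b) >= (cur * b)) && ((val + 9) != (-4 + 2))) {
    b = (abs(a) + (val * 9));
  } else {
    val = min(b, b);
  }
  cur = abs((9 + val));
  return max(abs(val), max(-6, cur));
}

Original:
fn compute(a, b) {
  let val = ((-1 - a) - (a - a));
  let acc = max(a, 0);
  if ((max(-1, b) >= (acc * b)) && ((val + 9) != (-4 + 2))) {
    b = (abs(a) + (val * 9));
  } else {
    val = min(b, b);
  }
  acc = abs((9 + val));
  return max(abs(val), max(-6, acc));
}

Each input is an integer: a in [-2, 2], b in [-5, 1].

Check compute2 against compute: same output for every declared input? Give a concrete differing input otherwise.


Reading the diff, among the changes: arithmetic usage differs, local variable names differ.
As a probe, take a=0, b=-3: compute runs val := -1 | acc := 0 | ((max(-1, b) >= (acc * b)) && ((val + 9) != (-4 + 2))): false | val := -3 | acc := 6 | result 6; compute2 runs val := -1 | cur := 0 | ((max(-1, b) >= (cur * b)) && ((val + 9) != (-4 + 2))): false | val := -3 | cur := 6 | result 6; both end at 6.
Sweeping the whole domain (35 inputs) finds no disagreement.
verdict: equivalent


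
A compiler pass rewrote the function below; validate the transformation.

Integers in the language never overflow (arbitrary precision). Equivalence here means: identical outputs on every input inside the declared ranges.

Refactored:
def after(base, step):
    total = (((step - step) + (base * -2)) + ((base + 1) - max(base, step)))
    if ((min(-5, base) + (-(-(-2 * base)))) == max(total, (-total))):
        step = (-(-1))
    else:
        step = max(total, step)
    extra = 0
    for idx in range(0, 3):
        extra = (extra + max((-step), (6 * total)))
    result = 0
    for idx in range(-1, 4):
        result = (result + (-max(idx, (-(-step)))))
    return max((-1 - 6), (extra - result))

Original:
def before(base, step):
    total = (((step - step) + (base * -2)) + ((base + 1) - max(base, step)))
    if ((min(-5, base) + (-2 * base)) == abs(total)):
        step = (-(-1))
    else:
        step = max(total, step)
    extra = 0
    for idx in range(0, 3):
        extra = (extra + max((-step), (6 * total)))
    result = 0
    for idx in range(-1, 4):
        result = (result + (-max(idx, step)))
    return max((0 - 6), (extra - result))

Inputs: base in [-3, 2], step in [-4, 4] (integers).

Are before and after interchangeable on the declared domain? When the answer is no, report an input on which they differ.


Equivalent. The suspicious edit (`0` became `-1`) never changes the result for any input inside the declared domain.
Sweeping the whole domain (54 inputs) finds no disagreement.
Tracing base=2, step=4: before: total = -5; ((min(-5, base) + (-2 * base)) == abs(total)) -> false; step = 4; extra = 0; [idx=0]; extra = -4; [idx=1]; extra = -8; [idx=2]; extra = -12; result = 0; [idx=-1]; result = -4; [idx=0]; result = -8; [idx=1]; result = -12; [idx=2]; result = -16; [idx=3]; result = -20; return 8 | after: total = -5; ((min(-5, base) + (-(-(-2 * base)))) == max(total, (-total))) -> false; step = 4; extra = 0; [idx=0]; extra = -4; [idx=1]; extra = -8; [idx=2]; extra = -12; result = 0; [idx=-1]; result = -4; [idx=0]; result = -8; [idx=1]; result = -12; [idx=2]; result = -16; [idx=3]; result = -20; return 8 — matching result 8.
verdict: equivalent


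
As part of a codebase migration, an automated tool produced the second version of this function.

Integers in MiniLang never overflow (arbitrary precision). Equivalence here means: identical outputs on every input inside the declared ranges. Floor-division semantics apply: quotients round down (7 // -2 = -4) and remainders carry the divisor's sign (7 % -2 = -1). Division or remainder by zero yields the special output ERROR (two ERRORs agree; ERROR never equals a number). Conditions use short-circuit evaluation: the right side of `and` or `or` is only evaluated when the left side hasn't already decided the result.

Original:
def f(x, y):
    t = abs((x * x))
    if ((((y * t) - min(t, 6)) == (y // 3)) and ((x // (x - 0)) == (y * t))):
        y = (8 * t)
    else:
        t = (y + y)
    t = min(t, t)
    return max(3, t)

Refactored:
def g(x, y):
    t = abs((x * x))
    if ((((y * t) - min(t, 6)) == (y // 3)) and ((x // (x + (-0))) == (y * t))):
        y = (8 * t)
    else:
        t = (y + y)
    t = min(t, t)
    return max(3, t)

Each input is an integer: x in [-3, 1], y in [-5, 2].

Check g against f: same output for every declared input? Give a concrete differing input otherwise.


Changes here: arithmetic usage differs; the full 40-point sweep finds no disagreement.
verdict: equivalent


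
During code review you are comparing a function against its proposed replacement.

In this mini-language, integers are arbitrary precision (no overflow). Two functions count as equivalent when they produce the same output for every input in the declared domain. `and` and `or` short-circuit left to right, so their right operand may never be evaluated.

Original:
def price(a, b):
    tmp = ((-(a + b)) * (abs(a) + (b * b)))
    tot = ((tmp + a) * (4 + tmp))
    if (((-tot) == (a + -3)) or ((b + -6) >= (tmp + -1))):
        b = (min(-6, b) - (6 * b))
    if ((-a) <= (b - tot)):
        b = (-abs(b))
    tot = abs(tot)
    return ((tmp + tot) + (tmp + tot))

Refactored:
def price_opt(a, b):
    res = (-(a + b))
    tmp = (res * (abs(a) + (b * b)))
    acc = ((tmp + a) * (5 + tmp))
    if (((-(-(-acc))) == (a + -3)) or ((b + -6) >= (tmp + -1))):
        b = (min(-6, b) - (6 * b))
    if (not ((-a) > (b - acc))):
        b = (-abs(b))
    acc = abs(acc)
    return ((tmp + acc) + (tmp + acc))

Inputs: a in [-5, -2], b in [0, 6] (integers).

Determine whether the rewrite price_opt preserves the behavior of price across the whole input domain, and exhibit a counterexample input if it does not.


Run the pair on a=-5, b=0.
price: tmp = 25; tot = 580; (((-tot) == (a + -3)) or ((b + -6) >= (tmp + -1))) -> false; ((-a) <= (b - tot)) -> false; tot = 580; return 1210
price_opt: res = 5; tmp = 25; acc = 600; (((-(-(-acc))) == (a + -3)) or ((b + -6) >= (tmp + -1))) -> false; (not ((-a) > (b - acc))) -> false; acc = 600; return 1250
1210 against 1250: the behavior changed.
verdict: not equivalent; witness: a=-5, b=0


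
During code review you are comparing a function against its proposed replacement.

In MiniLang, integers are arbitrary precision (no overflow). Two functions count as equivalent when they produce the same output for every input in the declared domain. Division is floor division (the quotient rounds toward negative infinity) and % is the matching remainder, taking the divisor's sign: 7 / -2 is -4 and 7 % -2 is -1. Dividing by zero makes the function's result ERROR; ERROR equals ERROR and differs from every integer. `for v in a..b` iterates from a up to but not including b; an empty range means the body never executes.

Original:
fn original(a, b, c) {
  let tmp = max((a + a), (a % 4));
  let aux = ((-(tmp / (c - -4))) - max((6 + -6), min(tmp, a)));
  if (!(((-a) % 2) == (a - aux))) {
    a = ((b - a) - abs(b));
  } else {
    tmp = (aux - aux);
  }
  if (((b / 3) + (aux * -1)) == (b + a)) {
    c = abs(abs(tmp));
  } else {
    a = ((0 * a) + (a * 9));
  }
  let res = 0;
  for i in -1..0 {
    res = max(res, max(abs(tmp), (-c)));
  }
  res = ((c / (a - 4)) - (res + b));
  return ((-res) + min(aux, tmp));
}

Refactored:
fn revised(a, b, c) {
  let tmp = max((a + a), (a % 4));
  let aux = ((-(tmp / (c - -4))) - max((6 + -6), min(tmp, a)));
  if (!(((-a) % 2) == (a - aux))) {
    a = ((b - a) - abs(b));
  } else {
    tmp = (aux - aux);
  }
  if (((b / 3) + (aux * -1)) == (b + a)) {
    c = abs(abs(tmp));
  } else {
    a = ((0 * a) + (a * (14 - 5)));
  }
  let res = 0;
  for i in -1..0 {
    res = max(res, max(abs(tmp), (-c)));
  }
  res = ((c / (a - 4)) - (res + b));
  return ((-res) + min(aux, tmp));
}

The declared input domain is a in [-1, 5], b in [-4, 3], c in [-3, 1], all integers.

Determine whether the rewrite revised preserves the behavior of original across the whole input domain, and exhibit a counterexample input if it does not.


Comparing the listings, the differences include: constant usage differs, arithmetic usage differs.
As a probe, take a=4, b=0, c=-1: original runs tmp=8, then aux=-6, then (!(((-a) % 2) == (a - aux))) is true, then a=-4, then (((b / 3) + (aux * -1)) == (b + a)) is false, then a=-36, then res=0, then (i=-1), then res=8, then res=-8, then returns 2; revised runs tmp=8, then aux=-6, then (!(((-a) % 2) == (a - aux))) is true, then a=-4, then (((b / 3) + (aux * -1)) == (b + a)) is false, then a=-36, then res=0, then (i=-1), then res=8, then res=-8, then returns 2; both end at 2.
Sweeping the whole domain (280 inputs) finds no disagreement.
verdict: equivalent


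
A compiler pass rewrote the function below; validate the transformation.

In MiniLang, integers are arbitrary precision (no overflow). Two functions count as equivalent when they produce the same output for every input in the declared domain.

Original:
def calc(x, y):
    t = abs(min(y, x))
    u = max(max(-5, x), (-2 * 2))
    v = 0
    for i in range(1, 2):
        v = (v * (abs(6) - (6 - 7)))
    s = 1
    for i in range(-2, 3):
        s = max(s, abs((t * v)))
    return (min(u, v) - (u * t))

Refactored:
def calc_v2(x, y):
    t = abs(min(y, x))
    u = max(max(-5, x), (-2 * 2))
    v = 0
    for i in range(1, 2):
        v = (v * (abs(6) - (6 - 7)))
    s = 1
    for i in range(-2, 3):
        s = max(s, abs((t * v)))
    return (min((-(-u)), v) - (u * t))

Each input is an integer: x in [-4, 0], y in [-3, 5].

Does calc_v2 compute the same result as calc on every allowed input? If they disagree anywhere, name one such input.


Equivalent — the differences include same computation, different form, yet no declared input distinguishes the two.
Tracing x=-2, y=1: calc: t := 2 | u := -2 | v := 0 | iter i=1: | v := 0 | s := 1 | iter i=-2: | s := 1 | iter i=-1: | s := 1 | iter i=0: | s := 1 | iter i=1: | s := 1 | iter i=2: | s := 1 | result 2 | calc_v2: t := 2 | u := -2 | v := 0 | iter i=1: | v := 0 | s := 1 | iter i=-2: | s := 1 | iter i=-1: | s := 1 | iter i=0: | s := 1 | iter i=1: | s := 1 | iter i=2: | s := 1 | result 2 — matching result 2.
Checked all 45 inputs in the declared domain: the outputs agree on every one.
verdict: equivalent


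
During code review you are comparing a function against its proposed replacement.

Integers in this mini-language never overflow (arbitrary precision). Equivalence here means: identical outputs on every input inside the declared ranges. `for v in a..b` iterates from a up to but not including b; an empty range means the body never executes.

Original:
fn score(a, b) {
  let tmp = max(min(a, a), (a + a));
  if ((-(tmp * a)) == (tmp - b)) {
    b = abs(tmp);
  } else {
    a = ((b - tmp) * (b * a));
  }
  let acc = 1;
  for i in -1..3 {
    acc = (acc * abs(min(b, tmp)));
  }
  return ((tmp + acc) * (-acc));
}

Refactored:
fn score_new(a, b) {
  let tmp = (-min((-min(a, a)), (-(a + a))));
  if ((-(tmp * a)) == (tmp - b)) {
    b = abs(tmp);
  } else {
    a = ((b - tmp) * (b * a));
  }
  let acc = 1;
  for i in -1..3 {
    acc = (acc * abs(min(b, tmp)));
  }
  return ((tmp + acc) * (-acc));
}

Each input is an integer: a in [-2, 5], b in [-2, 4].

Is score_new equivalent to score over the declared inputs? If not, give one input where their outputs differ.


Reading the diff, among the changes: min/max/abs usage differs.
Tracing a=4, b=3: score: tmp=8, then ((-(tmp * a)) == (tmp - b)) is false, then a=-60, then acc=1, then (i=-1), then acc=3, then (i=0), then acc=9, then (i=1), then acc=27, then (i=2), then acc=81, then returns -7209 | score_new: tmp=8, then ((-(tmp * a)) == (tmp - b)) is false, then a=-60, then acc=1, then (i=-1), then acc=3, then (i=0), then acc=9, then (i=1), then acc=27, then (i=2), then acc=81, then returns -7209 — matching result -7209.
Sweeping the whole domain (56 inputs) finds no disagreement.
verdict: equivalent


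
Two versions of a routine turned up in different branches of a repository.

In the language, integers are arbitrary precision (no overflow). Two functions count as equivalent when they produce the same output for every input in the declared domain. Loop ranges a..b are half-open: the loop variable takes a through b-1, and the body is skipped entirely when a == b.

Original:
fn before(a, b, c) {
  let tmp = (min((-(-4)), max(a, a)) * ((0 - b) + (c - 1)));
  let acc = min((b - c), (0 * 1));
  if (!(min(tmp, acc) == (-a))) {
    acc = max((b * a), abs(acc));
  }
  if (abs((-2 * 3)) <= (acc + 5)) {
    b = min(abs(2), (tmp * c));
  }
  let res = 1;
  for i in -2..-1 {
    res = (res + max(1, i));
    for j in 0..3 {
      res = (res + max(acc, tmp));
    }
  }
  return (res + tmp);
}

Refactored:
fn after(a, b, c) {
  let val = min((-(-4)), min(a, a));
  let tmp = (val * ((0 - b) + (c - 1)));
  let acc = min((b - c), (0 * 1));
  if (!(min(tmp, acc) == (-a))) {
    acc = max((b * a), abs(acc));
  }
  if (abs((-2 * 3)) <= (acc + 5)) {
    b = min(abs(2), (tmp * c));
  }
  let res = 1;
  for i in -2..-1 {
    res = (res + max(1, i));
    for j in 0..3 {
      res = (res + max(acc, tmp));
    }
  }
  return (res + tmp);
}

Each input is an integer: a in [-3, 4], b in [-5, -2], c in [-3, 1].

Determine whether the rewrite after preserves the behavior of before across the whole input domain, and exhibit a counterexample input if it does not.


The suspicious edit (`max(a, a)` became `min(a, a)`) never changes the result for any input inside the declared domain.
One worked example (a=-3, b=-3, c=0) — before: tmp becomes -6; next acc becomes -3; next (!(min(tmp, acc) == (-a))) evaluates to true; next acc becomes 9; next (abs((-2 * 3)) <= (acc + 5)) evaluates to true; next b becomes 0; next res becomes 1; next at i=-2:; next res becomes 2; next at j=0:; next res becomes 11; next at j=1:; next res becomes 20; next at j=2:; next res becomes 29; next final value 23; after: val becomes -3; next tmp becomes -6; next acc becomes -3; next (!(min(tmp, acc) == (-a))) evaluates to true; next acc becomes 9; next (abs((-2 * 3)) <= (acc + 5)) evaluates to true; next b becomes 0; next res becomes 1; next at i=-2:; next res becomes 2; next at j=0:; next res becomes 11; next at j=1:; next res becomes 20; next at j=2:; next res becomes 29; next final value 23; agreement on 23.
Sweeping the whole domain (160 inputs) finds no disagreement.
verdict: equivalent


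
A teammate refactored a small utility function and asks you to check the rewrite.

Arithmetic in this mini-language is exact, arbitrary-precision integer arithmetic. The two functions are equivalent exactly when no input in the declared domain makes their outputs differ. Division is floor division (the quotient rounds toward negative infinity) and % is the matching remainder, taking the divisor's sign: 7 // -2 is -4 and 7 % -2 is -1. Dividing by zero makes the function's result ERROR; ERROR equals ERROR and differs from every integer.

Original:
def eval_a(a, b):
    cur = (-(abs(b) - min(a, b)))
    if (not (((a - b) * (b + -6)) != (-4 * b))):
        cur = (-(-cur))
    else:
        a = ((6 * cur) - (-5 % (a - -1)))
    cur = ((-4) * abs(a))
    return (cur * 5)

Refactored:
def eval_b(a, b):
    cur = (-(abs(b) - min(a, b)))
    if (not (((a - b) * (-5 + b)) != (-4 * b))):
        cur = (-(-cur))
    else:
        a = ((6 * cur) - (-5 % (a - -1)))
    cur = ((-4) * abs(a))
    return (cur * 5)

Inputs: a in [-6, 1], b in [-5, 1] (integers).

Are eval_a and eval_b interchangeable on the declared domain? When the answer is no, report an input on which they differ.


These are not equivalent — on a=-3, b=-2 the outputs split (-60 vs -580).
eval_a: cur=-5, then (not (((a - b) * (b + -6)) != (-4 * b))) is true, then cur=-5, then cur=-12, then returns -60
eval_b: cur=-5, then (not (((a - b) * (-5 + b)) != (-4 * b))) is false, then a=-29, then cur=-116, then returns -580
verdict: not equivalent; witness: a=-3, b=-2


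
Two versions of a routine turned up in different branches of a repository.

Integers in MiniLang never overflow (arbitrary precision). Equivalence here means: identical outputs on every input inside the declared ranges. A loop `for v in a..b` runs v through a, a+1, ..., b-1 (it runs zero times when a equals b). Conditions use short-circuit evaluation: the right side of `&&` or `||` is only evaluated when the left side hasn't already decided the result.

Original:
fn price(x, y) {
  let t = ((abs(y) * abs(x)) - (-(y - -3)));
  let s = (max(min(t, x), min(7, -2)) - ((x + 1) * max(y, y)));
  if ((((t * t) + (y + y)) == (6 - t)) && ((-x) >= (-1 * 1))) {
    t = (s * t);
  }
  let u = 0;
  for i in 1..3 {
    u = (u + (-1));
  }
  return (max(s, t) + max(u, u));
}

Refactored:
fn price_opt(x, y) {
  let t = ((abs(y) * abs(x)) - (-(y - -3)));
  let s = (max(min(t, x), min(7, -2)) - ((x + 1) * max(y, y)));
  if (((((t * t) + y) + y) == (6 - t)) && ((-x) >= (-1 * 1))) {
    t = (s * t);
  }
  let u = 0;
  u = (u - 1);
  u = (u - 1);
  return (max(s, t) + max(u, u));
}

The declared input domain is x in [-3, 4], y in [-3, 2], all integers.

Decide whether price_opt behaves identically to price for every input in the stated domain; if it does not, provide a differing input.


Behavior is preserved: although local variable names differ; also constant usage differs; also loop structure differs; also arithmetic usage differs, the outputs never diverge.
Spot check at x=0, y=-2 — price: t = 1; s = 2; ((((t * t) + (y + y)) == (6 - t)) && ((-x) >= (-1 * 1))) -> false; u = 0; [i=1]; u = -1; [i=2]; u = -2; return 0. price_opt: t = 1; s = 2; (((((t * t) + y) + y) == (6 - t)) && ((-x) >= (-1 * 1))) -> false; u = 0; u = -1; u = -2; return 0. Both give 0.
Sweeping the whole domain (48 inputs) finds no disagreement.
verdict: equivalent


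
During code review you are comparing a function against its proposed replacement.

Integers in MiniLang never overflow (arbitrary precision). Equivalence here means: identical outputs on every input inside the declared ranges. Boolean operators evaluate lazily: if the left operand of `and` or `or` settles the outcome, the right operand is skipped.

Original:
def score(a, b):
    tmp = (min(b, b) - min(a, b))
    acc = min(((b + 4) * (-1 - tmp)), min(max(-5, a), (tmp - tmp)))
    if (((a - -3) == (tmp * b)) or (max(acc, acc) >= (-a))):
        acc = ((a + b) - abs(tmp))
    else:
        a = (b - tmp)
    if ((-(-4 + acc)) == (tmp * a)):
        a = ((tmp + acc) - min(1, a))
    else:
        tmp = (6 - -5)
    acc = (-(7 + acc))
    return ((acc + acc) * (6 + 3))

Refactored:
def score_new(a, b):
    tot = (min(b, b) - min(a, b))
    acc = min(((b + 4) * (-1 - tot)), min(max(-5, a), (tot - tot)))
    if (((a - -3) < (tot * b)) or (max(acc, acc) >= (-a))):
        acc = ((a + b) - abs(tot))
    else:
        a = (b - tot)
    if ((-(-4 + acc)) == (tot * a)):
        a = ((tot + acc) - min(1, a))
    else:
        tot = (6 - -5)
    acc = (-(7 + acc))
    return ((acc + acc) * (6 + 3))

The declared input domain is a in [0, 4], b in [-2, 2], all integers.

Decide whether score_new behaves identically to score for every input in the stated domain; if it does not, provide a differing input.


Not equivalent: a=0, b=2 separates them (198 vs -126).
score: tmp=2, then acc=-18, then (((a - -3) == (tmp * b)) or (max(acc, acc) >= (-a))) is false, then a=0, then ((-(-4 + acc)) == (tmp * a)) is false, then tmp=11, then acc=11, then returns 198
score_new: tot=2, then acc=-18, then (((a - -3) < (tot * b)) or (max(acc, acc) >= (-a))) is true, then acc=0, then ((-(-4 + acc)) == (tot * a)) is false, then tot=11, then acc=-7, then returns -126
verdict: not equivalent; witness: a=0, b=2


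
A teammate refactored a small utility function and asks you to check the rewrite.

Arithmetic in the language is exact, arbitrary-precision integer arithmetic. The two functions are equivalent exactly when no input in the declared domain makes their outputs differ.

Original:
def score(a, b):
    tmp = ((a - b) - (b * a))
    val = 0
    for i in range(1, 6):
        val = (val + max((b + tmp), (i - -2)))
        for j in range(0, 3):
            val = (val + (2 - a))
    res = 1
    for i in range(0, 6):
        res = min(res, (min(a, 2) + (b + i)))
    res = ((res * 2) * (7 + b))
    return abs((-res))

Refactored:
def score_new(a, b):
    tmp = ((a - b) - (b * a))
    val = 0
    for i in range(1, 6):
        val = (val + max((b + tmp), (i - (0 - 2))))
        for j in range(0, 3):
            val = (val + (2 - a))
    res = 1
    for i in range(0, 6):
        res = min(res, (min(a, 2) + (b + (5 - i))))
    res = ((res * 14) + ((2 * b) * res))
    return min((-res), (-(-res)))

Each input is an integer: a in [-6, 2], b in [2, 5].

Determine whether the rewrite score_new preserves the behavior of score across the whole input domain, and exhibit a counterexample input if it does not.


There is a counterexample at a=-6, b=2: 72 on one side, -72 on the other.
score: tmp=4, then val=0, then (i=1), then val=6, then (j=0), then val=14, then (j=1), then val=22, then (j=2), then val=30, then (i=2), then val=36, then (j=0), then val=44, then (j=1), then val=52, then (j=2), then val=60, then (i=3), then val=66, then (j=0), then val=74, then (j=1), then val=82, then (j=2), then val=90, then (i=4), then val=96, then (j=0), then val=104, then (j=1), then val=112, then (j=2), then val=120, then (i=5), then val=127, then (j=0), then val=135, then (j=1), then val=143, then (j=2), then val=151, then res=1, then (i=0), then res=-4, then (i=1), then res=-4, then (i=2), then res=-4, then (i=3), then res=-4, then (i=4), then res=-4, then (i=5), then res=-4, then res=-72, then returns 72
score_new: tmp=4, then val=0, then (i=1), then val=6, then (j=0), then val=14, then (j=1), then val=22, then (j=2), then val=30, then (i=2), then val=36, then (j=0), then val=44, then (j=1), then val=52, then (j=2), then val=60, then (i=3), then val=66, then (j=0), then val=74, then (j=1), then val=82, then (j=2), then val=90, then (i=4), then val=96, then (j=0), then val=104, then (j=1), then val=112, then (j=2), then val=120, then (i=5), then val=127, then (j=0), then val=135, then (j=1), then val=143, then (j=2), then val=151, then res=1, then (i=0), then res=1, then (i=1), then res=0, then (i=2), then res=-1, then (i=3), then res=-2, then (i=4), then res=-3, then (i=5), then res=-4, then res=-72, then returns -72
verdict: not equivalent; witness: a=-6, b=2
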